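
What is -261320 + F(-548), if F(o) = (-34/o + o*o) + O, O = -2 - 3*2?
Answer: 10679441/274 ≈ 38976.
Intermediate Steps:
O = -8 (O = -2 - 6 = -8)
F(o) = -8 + o² - 34/o (F(o) = (-34/o + o*o) - 8 = (-34/o + o²) - 8 = (o² - 34/o) - 8 = -8 + o² - 34/o)
-261320 + F(-548) = -261320 + (-8 + (-548)² - 34/(-548)) = -261320 + (-8 + 300304 - 34*(-1/548)) = -261320 + (-8 + 300304 + 17/274) = -261320 + 82281121/274 = 10679441/274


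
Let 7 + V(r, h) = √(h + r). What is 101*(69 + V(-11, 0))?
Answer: 6262 + 101*I*√11 ≈ 6262.0 + 334.98*I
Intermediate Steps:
V(r, h) = -7 + √(h + r)
101*(69 + V(-11, 0)) = 101*(69 + (-7 + √(0 - 11))) = 101*(69 + (-7 + √(-11))) = 101*(69 + (-7 + I*√11)) = 101*(62 + I*√11) = 6262 + 101*I*√11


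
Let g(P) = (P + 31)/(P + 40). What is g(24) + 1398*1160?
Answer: 103787575/64 ≈ 1.6217e+6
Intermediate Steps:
g(P) = (31 + P)/(40 + P)
g(24) + 1398*1160 = (31 + 24)/(40 + 24) + 1398*1160 = 55/64 + 1621680 = 103787575/64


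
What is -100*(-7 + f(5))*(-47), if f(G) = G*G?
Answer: 84600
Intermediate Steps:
f(G) = G²
-100*(-7 + f(5))*(-47) = -100*(-7 + 5²)*(-47) = -100*(-7 + 25)*(-47) = -1800*(-47) = -100*(-846) = 84600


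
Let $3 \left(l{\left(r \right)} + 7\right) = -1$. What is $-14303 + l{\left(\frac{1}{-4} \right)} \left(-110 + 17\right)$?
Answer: $-13621$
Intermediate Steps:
$l{\left(r \right)} = - \frac{22}{3}$ ($l{\left(r \right)} = -7 + \frac{1}{3} \left(-1\right) = -7 - \frac{1}{3} = - \frac{22}{3}$)
$-14303 + l{\left(\frac{1}{-4} \right)} \left(-110 + 17\right) = -14303 - \frac{22 \left(-110 + 17\right)}{3} = -14303 - -682 = -14303 + 682 = -13621$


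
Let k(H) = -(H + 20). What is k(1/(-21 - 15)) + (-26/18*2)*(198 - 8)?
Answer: -20479/36 ≈ -568.86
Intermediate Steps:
k(H) = -20 - H (k(H) = -(20 + H) = -20 - H)
k(1/(-21 - 15)) + (-26/18*2)*(198 - 8) = (-20 - 1/(-21 - 15)) + (-26/18*2)*(198 - 8) = (-20 - 1/(-36)) + (-26*1/18*2)*190 = (-20 - 1*(-1/36)) - 13/9*2*190 = (-20 + 1/36) - 26/9*190 = -719/36 - 4940/9 = -20479/36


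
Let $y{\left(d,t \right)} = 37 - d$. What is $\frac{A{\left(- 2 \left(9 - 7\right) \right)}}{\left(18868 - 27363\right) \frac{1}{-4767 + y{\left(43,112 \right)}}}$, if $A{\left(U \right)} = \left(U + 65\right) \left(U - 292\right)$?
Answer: $- \frac{86181288}{8495} \approx -10145.0$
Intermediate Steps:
$A{\left(U \right)} = \left(-292 + U\right) \left(65 + U\right)$ ($A{\left(U \right)} = \left(65 + U\right) \left(-292 + U\right) = \left(-292 + U\right) \left(65 + U\right)$)
$\frac{A{\left(- 2 \left(9 - 7\right) \right)}}{\left(18868 - 27363\right) \frac{1}{-4767 + y{\left(43,112 \right)}}} = \frac{-18980 + \left(- 2 \left(9 - 7\right)\right)^{2} - 227 \left(- 2 \left(9 - 7\right)\right)}{\left(18868 - 27363\right) \frac{1}{-4767 + \left(37 - 43\right)}} = \frac{-18980 + \left(\left(-2\right) 2\right)^{2} - 227 \left(\left(-2\right) 2\right)}{\left(-8495\right) \frac{1}{-4767 + \left(37 - 43\right)}} = \frac{-18980 + \left(-4\right)^{2} - -908}{\left(-8495\right) \frac{1}{-4767 - 6}} = \frac{-18980 + 16 + 908}{\left(-8495\right) \frac{1}{-4773}} = - \frac{18056}{\left(-8495\right) \left(- \frac{1}{4773}\right)} = - \frac{18056}{\frac{8495}{4773}} = \left(-18056\right) \frac{4773}{8495} = - \frac{86181288}{8495}$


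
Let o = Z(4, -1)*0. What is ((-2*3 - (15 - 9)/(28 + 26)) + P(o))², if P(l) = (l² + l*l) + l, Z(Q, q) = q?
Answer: 3025/81 ≈ 37.346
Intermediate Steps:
o = 0 (o = -1*0 = 0)
P(l) = l + 2*l² (P(l) = (l² + l²) + l = 2*l² + l = l + 2*l²)
((-2*3 - (15 - 9)/(28 + 26)) + P(o))² = ((-2*3 - (15 - 9)/(28 + 26)) + 0*(1 + 2*0))² = ((-6 - 6/54) + 0*(1 + 0))² = ((-6 - 6/54) + 0*1)² = ((-6 - 1*⅑) + 0)² = ((-6 - ⅑) + 0)² = (-55/9 + 0)² = (-55/9)² = 3025/81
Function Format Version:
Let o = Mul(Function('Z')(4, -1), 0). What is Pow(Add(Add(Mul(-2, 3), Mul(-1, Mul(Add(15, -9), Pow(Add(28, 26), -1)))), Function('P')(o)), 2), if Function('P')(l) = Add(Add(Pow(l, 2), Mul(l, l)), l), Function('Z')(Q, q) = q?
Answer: Rational(3025, 81) ≈ 37.346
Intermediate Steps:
o = 0 (o = Mul(-1, 0) = 0)
Function('P')(l) = Add(l, Mul(2, Pow(l, 2))) (Function('P')(l) = Add(Add(Pow(l, 2), Pow(l, 2)), l) = Add(Mul(2, Pow(l, 2)), l) = Add(l, Mul(2, Pow(l, 2))))
Pow(Add(Add(Mul(-2, 3), Mul(-1, Mul(Add(15, -9), Pow(Add(28, 26), -1)))), Function('P')(o)), 2) = Pow(Add(Add(Mul(-2, 3), Mul(-1, Mul(Add(15, -9), Pow(Add(28, 26), -1)))), Mul(0, Add(1, Mul(2, 0)))), 2) = Pow(Add(Add(-6, Mul(-1, Mul(6, Pow(54, -1)))), Mul(0, Add(1, 0))), 2) = Pow(Add(Add(-6, Mul(-1, Mul(6, Rational(1, 54)))), Mul(0, 1)), 2) = Pow(Add(Add(-6, Mul(-1, Rational(1, 9))), 0), 2) = Pow(Add(Add(-6, Rational(-1, 9)), 0), 2) = Pow(Add(Rational(-55, 9), 0), 2) = Pow(Rational(-55, 9), 2) = Rational(3025, 81)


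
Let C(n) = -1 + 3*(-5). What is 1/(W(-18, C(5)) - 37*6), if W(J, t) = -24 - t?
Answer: -1/230 ≈ -0.0043478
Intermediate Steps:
C(n) = -16 (C(n) = -1 - 15 = -16)
1/(W(-18, C(5)) - 37*6) = 1/((-24 - 1*(-16)) - 37*6) = 1/((-24 + 16) - 222) = 1/(-8 - 222) = 1/(-230) = -1/230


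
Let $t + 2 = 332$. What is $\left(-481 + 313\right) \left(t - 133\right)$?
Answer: $-33096$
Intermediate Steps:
$t = 330$ ($t = -2 + 332 = 330$)
$\left(-481 + 313\right) \left(t - 133\right) = \left(-481 + 313\right) \left(330 - 133\right) = \left(-168\right) 197 = -33096$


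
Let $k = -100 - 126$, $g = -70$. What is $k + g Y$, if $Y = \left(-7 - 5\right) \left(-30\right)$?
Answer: $-25426$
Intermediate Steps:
$Y = 360$ ($Y = \left(-12\right) \left(-30\right) = 360$)
$k = -226$
$k + g Y = -226 - 25200 = -25426$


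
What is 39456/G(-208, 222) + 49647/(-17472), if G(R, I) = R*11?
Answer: -1286807/64064 ≈ -20.086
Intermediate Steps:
G(R, I) = 11*R
39456/G(-208, 222) + 49647/(-17472) = 39456/((11*(-208))) + 49647/(-17472) = 39456/(-2288) + 49647*(-1/17472) = 39456*(-1/2288) - 1273/448 = -2466/143 - 1273/448 = -1286807/64064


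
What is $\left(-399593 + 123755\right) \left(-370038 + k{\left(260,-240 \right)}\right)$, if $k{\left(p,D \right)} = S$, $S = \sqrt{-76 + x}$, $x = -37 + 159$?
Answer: $102070541844 - 275838 \sqrt{46} \approx 1.0207 \cdot 10^{11}$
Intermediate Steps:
$x = 122$
$S = \sqrt{46}$ ($S = \sqrt{-76 + 122} = \sqrt{46} \approx 6.7823$)
$k{\left(p,D \right)} = \sqrt{46}$
$\left(-399593 + 123755\right) \left(-370038 + k{\left(260,-240 \right)}\right) = \left(-399593 + 123755\right) \left(-370038 + \sqrt{46}\right) = - 275838 \left(-370038 + \sqrt{46}\right) = 102070541844 - 275838 \sqrt{46}$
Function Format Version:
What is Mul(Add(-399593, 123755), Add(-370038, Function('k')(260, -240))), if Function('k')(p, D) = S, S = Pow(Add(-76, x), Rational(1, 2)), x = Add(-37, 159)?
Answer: Add(102070541844, Mul(-275838, Pow(46, Rational(1, 2)))) ≈ 1.0207e+11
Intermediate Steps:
x = 122
S = Pow(46, Rational(1, 2)) (S = Pow(Add(-76, 122), Rational(1, 2)) = Pow(46, Rational(1, 2)) ≈ 6.7823)
Function('k')(p, D) = Pow(46, Rational(1, 2))
Mul(Add(-399593, 123755), Add(-370038, Function('k')(260, -240))) = Mul(Add(-399593, 123755), Add(-370038, Pow(46, Rational(1, 2)))) = Mul(-275838, Add(-370038, Pow(46, Rational(1, 2)))) = Add(102070541844, Mul(-275838, Pow(46, Rational(1, 2))))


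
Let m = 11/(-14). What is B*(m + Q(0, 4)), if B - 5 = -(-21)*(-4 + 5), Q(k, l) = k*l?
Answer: -143/7 ≈ -20.429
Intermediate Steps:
m = -11/14 (m = 11*(-1/14) = -11/14 ≈ -0.78571)
B = 26 (B = 5 - (-21)*(-4 + 5) = 5 - (-21) = 5 - 7*(-3) = 5 + 21 = 26)
B*(m + Q(0, 4)) = 26*(-11/14 + 0*4) = 26*(-11/14 + 0) = 26*(-11/14) = -143/7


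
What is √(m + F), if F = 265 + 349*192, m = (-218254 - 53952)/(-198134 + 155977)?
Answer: √119569901924519/42157 ≈ 259.38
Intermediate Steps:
m = 272206/42157 (m = -272206/(-42157) = -272206*(-1/42157) = 272206/42157 ≈ 6.4570)
F = 67273 (F = 265 + 67008 = 67273)
√(m + F) = √(272206/42157 + 67273) = √(2836300067/42157) = √119569901924519/42157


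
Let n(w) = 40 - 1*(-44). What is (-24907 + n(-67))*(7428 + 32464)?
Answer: -990239116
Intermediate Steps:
n(w) = 84 (n(w) = 40 + 44 = 84)
(-24907 + n(-67))*(7428 + 32464) = (-24907 + 84)*(7428 + 32464) = -24823*39892 = -990239116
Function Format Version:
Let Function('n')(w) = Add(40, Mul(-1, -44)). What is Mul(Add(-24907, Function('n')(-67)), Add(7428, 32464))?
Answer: -990239116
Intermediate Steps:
Function('n')(w) = 84 (Function('n')(w) = Add(40, 44) = 84)
Mul(Add(-24907, Function('n')(-67)), Add(7428, 32464)) = Mul(Add(-24907, 84), Add(7428, 32464)) = Mul(-24823, 39892) = -990239116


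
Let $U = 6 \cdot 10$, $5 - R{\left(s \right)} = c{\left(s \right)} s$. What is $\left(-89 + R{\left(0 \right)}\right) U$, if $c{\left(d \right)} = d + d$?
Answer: $-5040$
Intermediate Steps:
$c{\left(d \right)} = 2 d$
$R{\left(s \right)} = 5 - 2 s^{2}$ ($R{\left(s \right)} = 5 - 2 s s = 5 - 2 s^{2}$)
$U = 60$
$\left(-89 + R{\left(0 \right)}\right) U = \left(-89 + \left(5 - 2 \cdot 0^{2}\right)\right) 60 = \left(-89 + \left(5 - 0\right)\right) 60 = \left(-89 + \left(5 + 0\right)\right) 60 = \left(-89 + 5\right) 60 = \left(-84\right) 60 = -5040$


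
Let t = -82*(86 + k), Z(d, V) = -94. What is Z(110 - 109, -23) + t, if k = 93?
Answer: -14772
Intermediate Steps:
t = -14678 (t = -82*(86 + 93) = -82*179 = -14678)
Z(110 - 109, -23) + t = -94 - 14678 = -14772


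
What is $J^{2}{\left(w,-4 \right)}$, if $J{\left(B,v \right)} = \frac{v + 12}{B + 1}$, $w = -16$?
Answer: $\frac{64}{225} \approx 0.28444$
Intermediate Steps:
$J{\left(B,v \right)} = \frac{12 + v}{1 + B}$
$J^{2}{\left(w,-4 \right)} = \left(\frac{12 - 4}{1 - 16}\right)^{2} = \left(\frac{1}{-15} \cdot 8\right)^{2} = \left(\left(- \frac{1}{15}\right) 8\right)^{2} = \left(- \frac{8}{15}\right)^{2} = \frac{64}{225}$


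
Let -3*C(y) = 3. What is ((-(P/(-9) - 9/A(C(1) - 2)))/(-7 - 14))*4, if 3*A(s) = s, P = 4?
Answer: 44/27 ≈ 1.6296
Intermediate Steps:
C(y) = -1 (C(y) = -⅓*3 = -1)
A(s) = s/3
((-(P/(-9) - 9/A(C(1) - 2)))/(-7 - 14))*4 = ((-(4/(-9) - 9*3/(-1 - 2)))/(-7 - 14))*4 = ((-(4*(-⅑) - 9/((⅓)*(-3))))/(-21))*4 = -(-1)*(-4/9 - 9/(-1))/21*4 = -(-1)*(-4/9 - 9*(-1))/21*4 = -(-1)*(-4/9 + 9)/21*4 = -(-1)*77/(21*9)*4 = -1/21*(-77/9)*4 = (11/27)*4 = 44/27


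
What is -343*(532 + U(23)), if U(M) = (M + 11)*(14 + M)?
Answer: -613970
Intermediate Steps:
U(M) = (11 + M)*(14 + M)
-343*(532 + U(23)) = -343*(532 + (154 + 23**2 + 25*23)) = -343*(532 + (154 + 529 + 575)) = -343*(532 + 1258) = -343*1790 = -613970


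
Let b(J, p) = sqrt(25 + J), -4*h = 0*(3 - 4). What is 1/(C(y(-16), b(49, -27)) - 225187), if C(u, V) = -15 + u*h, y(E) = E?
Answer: -1/225202 ≈ -4.4405e-6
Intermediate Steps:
h = 0 (h = -0*(3 - 4) = -0*(-1) = -1/4*0 = 0)
C(u, V) = -15 (C(u, V) = -15 + u*0 = -15 + 0 = -15)
1/(C(y(-16), b(49, -27)) - 225187) = 1/(-15 - 225187) = 1/(-225202) = -1/225202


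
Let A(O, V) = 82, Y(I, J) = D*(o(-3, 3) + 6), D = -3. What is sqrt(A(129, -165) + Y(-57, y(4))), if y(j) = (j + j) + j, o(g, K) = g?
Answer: sqrt(73) ≈ 8.5440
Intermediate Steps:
y(j) = 3*j (y(j) = 2*j + j = 3*j)
Y(I, J) = -9 (Y(I, J) = -3*(-3 + 6) = -3*3 = -9)
sqrt(A(129, -165) + Y(-57, y(4))) = sqrt(82 - 9) = sqrt(73)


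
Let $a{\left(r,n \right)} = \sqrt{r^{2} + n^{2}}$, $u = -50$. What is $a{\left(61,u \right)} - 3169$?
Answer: $-3169 + \sqrt{6221} \approx -3090.1$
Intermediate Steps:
$a{\left(r,n \right)} = \sqrt{n^{2} + r^{2}}$
$a{\left(61,u \right)} - 3169 = \sqrt{\left(-50\right)^{2} + 61^{2}} - 3169 = \sqrt{2500 + 3721} - 3169 = \sqrt{6221} - 3169 = -3169 + \sqrt{6221}$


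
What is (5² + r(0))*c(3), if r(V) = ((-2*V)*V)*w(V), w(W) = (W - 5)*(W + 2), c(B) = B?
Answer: 75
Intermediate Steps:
w(W) = (-5 + W)*(2 + W)
r(V) = -2*V²*(-10 + V² - 3*V) (r(V) = ((-2*V)*V)*(-10 + V² - 3*V) = (-2*V²)*(-10 + V² - 3*V) = -2*V²*(-10 + V² - 3*V))
(5² + r(0))*c(3) = (5² + 2*0²*(10 - 1*0² + 3*0))*3 = (25 + 2*0*(10 - 1*0 + 0))*3 = (25 + 2*0*(10 + 0 + 0))*3 = (25 + 2*0*10)*3 = (25 + 0)*3 = 25*3 = 75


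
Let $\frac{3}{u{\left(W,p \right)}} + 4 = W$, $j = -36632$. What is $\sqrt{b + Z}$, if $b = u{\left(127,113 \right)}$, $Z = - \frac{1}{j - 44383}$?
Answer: $\frac{4 \sqrt{16827301590}}{3321615} \approx 0.15621$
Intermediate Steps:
$u{\left(W,p \right)} = \frac{3}{-4 + W}$
$Z = \frac{1}{81015}$ ($Z = - \frac{1}{-36632 - 44383} = - \frac{1}{-81015} = \left(-1\right) \left(- \frac{1}{81015}\right) = \frac{1}{81015} \approx 1.2343 \cdot 10^{-5}$)
$b = \frac{1}{41}$ ($b = \frac{3}{-4 + 127} = \frac{3}{123} = 3 \cdot \frac{1}{123} = \frac{1}{41} \approx 0.02439$)
$\sqrt{b + Z} = \sqrt{\frac{1}{41} + \frac{1}{81015}} = \sqrt{\frac{81056}{3321615}} = \frac{4 \sqrt{16827301590}}{3321615}$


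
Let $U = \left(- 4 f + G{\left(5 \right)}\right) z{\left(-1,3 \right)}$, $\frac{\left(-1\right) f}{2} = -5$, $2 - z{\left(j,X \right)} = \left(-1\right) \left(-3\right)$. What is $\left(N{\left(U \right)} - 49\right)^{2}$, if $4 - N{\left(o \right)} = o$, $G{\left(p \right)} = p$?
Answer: $6400$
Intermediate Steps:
$z{\left(j,X \right)} = -1$ ($z{\left(j,X \right)} = 2 - \left(-1\right) \left(-3\right) = 2 - 3 = -1$)
$f = 10$ ($f = \left(-2\right) \left(-5\right) = 10$)
$U = 35$ ($U = \left(\left(-4\right) 10 + 5\right) \left(-1\right) = \left(-40 + 5\right) \left(-1\right) = \left(-35\right) \left(-1\right) = 35$)
$N{\left(o \right)} = 4 - o$
$\left(N{\left(U \right)} - 49\right)^{2} = \left(\left(4 - 35\right) - 49\right)^{2} = \left(-31 - 49\right)^{2} = \left(-80\right)^{2} = 6400$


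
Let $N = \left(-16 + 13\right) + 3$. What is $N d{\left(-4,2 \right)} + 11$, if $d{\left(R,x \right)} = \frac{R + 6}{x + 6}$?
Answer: $11$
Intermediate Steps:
$d{\left(R,x \right)} = \frac{6 + R}{6 + x}$
$N = 0$ ($N = -3 + 3 = 0$)
$N d{\left(-4,2 \right)} + 11 = 0 \frac{6 - 4}{6 + 2} + 11 = 0 \cdot \frac{1}{8} \cdot 2 + 11 = 0 \cdot \frac{1}{4} + 11 = 0 + 11 = 11$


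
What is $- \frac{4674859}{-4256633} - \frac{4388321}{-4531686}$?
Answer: $\frac{39864465065467}{19289724173238} \approx 2.0666$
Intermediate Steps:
$- \frac{4674859}{-4256633} - \frac{4388321}{-4531686} = \left(-4674859\right) \left(- \frac{1}{4256633}\right) - - \frac{4388321}{4531686} = \frac{4674859}{4256633} + \frac{4388321}{4531686} = \frac{39864465065467}{19289724173238}$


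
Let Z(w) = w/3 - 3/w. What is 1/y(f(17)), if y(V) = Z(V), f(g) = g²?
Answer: 867/83512 ≈ 0.010382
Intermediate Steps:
Z(w) = -3/w + w/3 (Z(w) = w*(⅓) - 3/w = w/3 - 3/w = -3/w + w/3)
y(V) = -3/V + V/3
1/y(f(17)) = 1/(-3/(17²) + (⅓)*17²) = 1/(-3/289 + (⅓)*289) = 1/(-3*1/289 + 289/3) = 1/(-3/289 + 289/3) = 1/(83512/867) = 867/83512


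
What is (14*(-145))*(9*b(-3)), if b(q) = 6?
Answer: -109620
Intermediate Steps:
(14*(-145))*(9*b(-3)) = (14*(-145))*(9*6) = -2030*54 = -109620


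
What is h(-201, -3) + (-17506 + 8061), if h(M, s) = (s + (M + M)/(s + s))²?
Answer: -5349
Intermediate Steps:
h(M, s) = (s + M/s)² (h(M, s) = (s + (2*M)/((2*s)))² = (s + (2*M)*(1/(2*s)))² = (s + M/s)²)
h(-201, -3) + (-17506 + 8061) = (-201 + (-3)²)²/(-3)² + (-17506 + 8061) = (-201 + 9)²/9 - 9445 = (⅑)*(-192)² - 9445 = (⅑)*36864 - 9445 = 4096 - 9445 = -5349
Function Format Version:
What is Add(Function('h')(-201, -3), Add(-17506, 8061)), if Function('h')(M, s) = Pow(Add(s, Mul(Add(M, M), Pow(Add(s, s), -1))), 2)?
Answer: -5349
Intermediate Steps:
Function('h')(M, s) = Pow(Add(s, Mul(M, Pow(s, -1))), 2) (Function('h')(M, s) = Pow(Add(s, Mul(Mul(2, M), Pow(Mul(2, s), -1))), 2) = Pow(Add(s, Mul(Mul(2, M), Mul(Rational(1, 2), Pow(s, -1)))), 2) = Pow(Add(s, Mul(M, Pow(s, -1))), 2))
Add(Function('h')(-201, -3), Add(-17506, 8061)) = Add(Mul(Pow(-3, -2), Pow(Add(-201, Pow(-3, 2)), 2)), Add(-17506, 8061)) = Add(Mul(Rational(1, 9), Pow(Add(-201, 9), 2)), -9445) = Add(Mul(Rational(1, 9), Pow(-192, 2)), -9445) = Add(Mul(Rational(1, 9), 36864), -9445) = Add(4096, -9445) = -5349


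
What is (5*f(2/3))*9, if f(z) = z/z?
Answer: 45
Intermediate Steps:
f(z) = 1
(5*f(2/3))*9 = (5*1)*9 = 5*9 = 45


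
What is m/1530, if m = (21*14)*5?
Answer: 49/51 ≈ 0.96078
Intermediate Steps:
m = 1470 (m = 294*5 = 1470)
m/1530 = 1470/1530 = 1470*(1/1530) = 49/51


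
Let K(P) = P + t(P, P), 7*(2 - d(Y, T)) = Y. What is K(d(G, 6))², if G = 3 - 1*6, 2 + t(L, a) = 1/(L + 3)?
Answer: 26569/70756 ≈ 0.37550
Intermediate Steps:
t(L, a) = -2 + 1/(3 + L) (t(L, a) = -2 + 1/(L + 3) = -2 + 1/(3 + L))
G = -3 (G = 3 - 6 = -3)
d(Y, T) = 2 - Y/7
K(P) = P + (-5 - 2*P)/(3 + P)
K(d(G, 6))² = ((-5 + (2 - ⅐*(-3)) + (2 - ⅐*(-3))²)/(3 + (2 - ⅐*(-3))))² = ((-5 + (2 + 3/7) + (2 + 3/7)²)/(3 + (2 + 3/7)))² = ((-5 + 17/7 + (17/7)²)/(3 + 17/7))² = ((-5 + 17/7 + 289/49)/(38/7))² = ((7/38)*(163/49))² = (163/266)² = 26569/70756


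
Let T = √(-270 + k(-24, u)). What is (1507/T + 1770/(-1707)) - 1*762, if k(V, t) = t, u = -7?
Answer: -434168/569 - 1507*I*√277/277 ≈ -763.04 - 90.547*I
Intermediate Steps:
T = I*√277 (T = √(-270 - 7) = √(-277) = I*√277 ≈ 16.643*I)
(1507/T + 1770/(-1707)) - 1*762 = (1507/((I*√277)) + 1770/(-1707)) - 1*762 = (1507*(-I*√277/277) + 1770*(-1/1707)) - 762 = (-1507*I*√277/277 - 590/569) - 762 = (-590/569 - 1507*I*√277/277) - 762 = -434168/569 - 1507*I*√277/277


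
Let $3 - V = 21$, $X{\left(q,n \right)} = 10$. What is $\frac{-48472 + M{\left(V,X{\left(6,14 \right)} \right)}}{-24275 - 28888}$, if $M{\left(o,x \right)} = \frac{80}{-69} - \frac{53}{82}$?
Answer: $\frac{24933163}{27345114} \approx 0.9118$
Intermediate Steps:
$V = -18$ ($V = 3 - 21 = -18$)
$M{\left(o,x \right)} = - \frac{10217}{5658}$ ($M{\left(o,x \right)} = 80 \left(- \frac{1}{69}\right) - \frac{53}{82} = - \frac{80}{69} - \frac{53}{82} = - \frac{10217}{5658}$)
$\frac{-48472 + M{\left(V,X{\left(6,14 \right)} \right)}}{-24275 - 28888} = \frac{-48472 - \frac{10217}{5658}}{-24275 - 28888} = - \frac{274264793}{5658 \left(-53163\right)} = \left(- \frac{274264793}{5658}\right) \left(- \frac{1}{53163}\right) = \frac{24933163}{27345114}$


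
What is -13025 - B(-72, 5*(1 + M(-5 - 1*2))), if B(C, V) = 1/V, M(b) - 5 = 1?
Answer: -455876/35 ≈ -13025.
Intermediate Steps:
M(b) = 6 (M(b) = 5 + 1 = 6)
-13025 - B(-72, 5*(1 + M(-5 - 1*2))) = -13025 - 1/(5*(1 + 6)) = -13025 - 1/(5*7) = -13025 - 1/35 = -455876/35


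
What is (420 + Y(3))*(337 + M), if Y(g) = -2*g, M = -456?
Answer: -49266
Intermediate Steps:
(420 + Y(3))*(337 + M) = (420 - 2*3)*(337 - 456) = (420 - 6)*(-119) = 414*(-119) = -49266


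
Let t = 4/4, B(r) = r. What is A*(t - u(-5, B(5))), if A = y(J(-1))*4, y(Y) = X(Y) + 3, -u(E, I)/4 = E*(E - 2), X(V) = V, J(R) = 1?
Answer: 2256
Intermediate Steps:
t = 1 (t = 4*(¼) = 1)
u(E, I) = -4*E*(-2 + E) (u(E, I) = -4*E*(E - 2) = -4*E*(-2 + E))
y(Y) = 3 + Y (y(Y) = Y + 3 = 3 + Y)
A = 16 (A = (3 + 1)*4 = 4*4 = 16)
A*(t - u(-5, B(5))) = 16*(1 - 4*(-5)*(2 - 1*(-5))) = 16*(1 - 4*(-5)*(2 + 5)) = 16*(1 - 4*(-5)*7) = 16*(1 - 1*(-140)) = 16*(1 + 140) = 16*141 = 2256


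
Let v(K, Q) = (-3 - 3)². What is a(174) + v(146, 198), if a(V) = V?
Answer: 210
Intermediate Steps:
v(K, Q) = 36 (v(K, Q) = (-6)² = 36)
a(174) + v(146, 198) = 174 + 36 = 210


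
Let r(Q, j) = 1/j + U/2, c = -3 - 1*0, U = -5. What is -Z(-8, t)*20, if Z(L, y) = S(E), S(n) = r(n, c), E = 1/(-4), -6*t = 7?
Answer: 170/3 ≈ 56.667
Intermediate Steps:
t = -7/6 (t = -⅙*7 = -7/6 ≈ -1.1667)
c = -3 (c = -3 + 0 = -3)
r(Q, j) = -5/2 + 1/j (r(Q, j) = 1/j - 5/2 = -5/2 + 1/j)
E = -¼ ≈ -0.25000
S(n) = -17/6 (S(n) = -5/2 + 1/(-3) = -5/2 - ⅓ = -17/6)
Z(L, y) = -17/6
-Z(-8, t)*20 = -(-17)*20/6 = -1*(-170/3) = 170/3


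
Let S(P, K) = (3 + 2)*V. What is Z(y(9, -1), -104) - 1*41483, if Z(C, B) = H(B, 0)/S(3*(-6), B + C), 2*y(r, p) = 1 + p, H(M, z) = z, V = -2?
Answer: -41483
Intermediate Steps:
y(r, p) = ½ + p/2 (y(r, p) = (1 + p)/2 = ½ + p/2)
S(P, K) = -10 (S(P, K) = (3 + 2)*(-2) = 5*(-2) = -10)
Z(C, B) = 0 (Z(C, B) = 0/(-10) = 0*(-⅒) = 0)
Z(y(9, -1), -104) - 1*41483 = 0 - 1*41483 = 0 - 41483 = -41483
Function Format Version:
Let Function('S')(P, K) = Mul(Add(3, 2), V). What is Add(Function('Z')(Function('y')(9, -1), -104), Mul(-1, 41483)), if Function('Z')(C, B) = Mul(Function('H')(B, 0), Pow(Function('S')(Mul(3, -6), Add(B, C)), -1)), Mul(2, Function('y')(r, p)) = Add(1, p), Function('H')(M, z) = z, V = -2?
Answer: -41483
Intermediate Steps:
Function('y')(r, p) = Add(Rational(1, 2), Mul(Rational(1, 2), p)) (Function('y')(r, p) = Mul(Rational(1, 2), Add(1, p)) = Add(Rational(1, 2), Mul(Rational(1, 2), p)))
Function('S')(P, K) = -10 (Function('S')(P, K) = Mul(Add(3, 2), -2) = Mul(5, -2) = -10)
Function('Z')(C, B) = 0 (Function('Z')(C, B) = Mul(0, Pow(-10, -1)) = Mul(0, Rational(-1, 10)) = 0)
Add(Function('Z')(Function('y')(9, -1), -104), Mul(-1, 41483)) = Add(0, Mul(-1, 41483)) = Add(0, -41483) = -41483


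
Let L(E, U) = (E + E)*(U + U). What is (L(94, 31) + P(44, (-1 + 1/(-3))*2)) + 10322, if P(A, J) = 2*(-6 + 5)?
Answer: 21976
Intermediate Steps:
L(E, U) = 4*E*U (L(E, U) = (2*E)*(2*U) = 4*E*U)
P(A, J) = -2 (P(A, J) = 2*(-1) = -2)
(L(94, 31) + P(44, (-1 + 1/(-3))*2)) + 10322 = (4*94*31 - 2) + 10322 = (11656 - 2) + 10322 = 11654 + 10322 = 21976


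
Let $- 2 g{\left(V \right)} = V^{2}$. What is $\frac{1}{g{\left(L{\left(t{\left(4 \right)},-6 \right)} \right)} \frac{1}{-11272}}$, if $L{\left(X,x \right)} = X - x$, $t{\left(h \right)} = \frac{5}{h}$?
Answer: $\frac{360704}{841} \approx 428.9$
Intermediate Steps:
$g{\left(V \right)} = - \frac{V^{2}}{2}$
$\frac{1}{g{\left(L{\left(t{\left(4 \right)},-6 \right)} \right)} \frac{1}{-11272}} = \frac{1}{- \frac{\left(\frac{5}{4} - -6\right)^{2}}{2} \frac{1}{-11272}} = \frac{1}{- \frac{\left(5 \cdot \frac{1}{4} + 6\right)^{2}}{2} \left(- \frac{1}{11272}\right)} = \frac{1}{- \frac{\left(\frac{5}{4} + 6\right)^{2}}{2} \left(- \frac{1}{11272}\right)} = \frac{1}{- \frac{\left(\frac{29}{4}\right)^{2}}{2} \left(- \frac{1}{11272}\right)} = \frac{1}{\left(- \frac{1}{2}\right) \frac{841}{16} \left(- \frac{1}{11272}\right)} = \frac{1}{\left(- \frac{841}{32}\right) \left(- \frac{1}{11272}\right)} = \frac{1}{\frac{841}{360704}} = \frac{360704}{841}$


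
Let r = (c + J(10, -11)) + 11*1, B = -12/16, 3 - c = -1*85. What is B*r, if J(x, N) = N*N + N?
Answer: -627/4 ≈ -156.75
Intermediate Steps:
J(x, N) = N + N² (J(x, N) = N² + N = N + N²)
c = 88 (c = 3 - (-1)*85 = 3 - 1*(-85) = 3 + 85 = 88)
B = -¾ (B = -12*1/16 = -¾ ≈ -0.75000)
r = 209 (r = (88 - 11*(1 - 11)) + 11*1 = (88 - 11*(-10)) + 11 = (88 + 110) + 11 = 198 + 11 = 209)
B*r = -¾*209 = -627/4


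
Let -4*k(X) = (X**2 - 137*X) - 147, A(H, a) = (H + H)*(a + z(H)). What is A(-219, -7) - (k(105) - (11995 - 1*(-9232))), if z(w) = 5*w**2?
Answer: -420044695/4 ≈ -1.0501e+8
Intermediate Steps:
A(H, a) = 2*H*(a + 5*H**2) (A(H, a) = (H + H)*(a + 5*H**2) = (2*H)*(a + 5*H**2) = 2*H*(a + 5*H**2))
k(X) = 147/4 - X**2/4 + 137*X/4 (k(X) = -((X**2 - 137*X) - 147)/4 = -(-147 + X**2 - 137*X)/4 = 147/4 - X**2/4 + 137*X/4)
A(-219, -7) - (k(105) - (11995 - 1*(-9232))) = 2*(-219)*(-7 + 5*(-219)**2) - ((147/4 - 1/4*105**2 + (137/4)*105) - (11995 - 1*(-9232))) = 2*(-219)*(-7 + 5*47961) - ((147/4 - 1/4*11025 + 14385/4) - (11995 + 9232)) = 2*(-219)*(-7 + 239805) - ((147/4 - 11025/4 + 14385/4) - 1*21227) = 2*(-219)*239798 - (3507/4 - 21227) = -105031524 - 1*(-81401/4) = -105031524 + 81401/4 = -420044695/4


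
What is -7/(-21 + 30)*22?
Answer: -154/9 ≈ -17.111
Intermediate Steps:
-7/(-21 + 30)*22 = -7/9*22 = -154/9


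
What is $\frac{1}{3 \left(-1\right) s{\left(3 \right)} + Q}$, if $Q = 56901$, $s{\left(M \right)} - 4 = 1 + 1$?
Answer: $\frac{1}{56883} \approx 1.758 \cdot 10^{-5}$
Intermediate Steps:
$s{\left(M \right)} = 6$ ($s{\left(M \right)} = 4 + \left(1 + 1\right) = 4 + 2 = 6$)
$\frac{1}{3 \left(-1\right) s{\left(3 \right)} + Q} = \frac{1}{3 \left(-1\right) 6 + 56901} = \frac{1}{\left(-3\right) 6 + 56901} = \frac{1}{-18 + 56901} = \frac{1}{56883}$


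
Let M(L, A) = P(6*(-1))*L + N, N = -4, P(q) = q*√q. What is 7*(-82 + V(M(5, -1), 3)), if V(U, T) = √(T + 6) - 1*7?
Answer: -602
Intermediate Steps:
P(q) = q^(3/2)
M(L, A) = -4 - 6*I*L*√6 (M(L, A) = (6*(-1))^(3/2)*L - 4 = (-6)^(3/2)*L - 4 = (-6*I*√6)*L - 4 = -6*I*L*√6 - 4 = -4 - 6*I*L*√6)
V(U, T) = -7 + √(6 + T) (V(U, T) = √(6 + T) - 7 = -7 + √(6 + T))
7*(-82 + V(M(5, -1), 3)) = 7*(-82 + (-7 + √(6 + 3))) = 7*(-82 + (-7 + √9)) = 7*(-82 + (-7 + 3)) = 7*(-82 - 4) = 7*(-86) = -602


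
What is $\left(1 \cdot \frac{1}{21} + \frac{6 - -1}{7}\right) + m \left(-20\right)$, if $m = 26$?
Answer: $- \frac{10898}{21} \approx -518.95$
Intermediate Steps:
$\left(1 \cdot \frac{1}{21} + \frac{6 - -1}{7}\right) + m \left(-20\right) = \left(1 \cdot \frac{1}{21} + \frac{6 - -1}{7}\right) + 26 \left(-20\right) = \left(1 \cdot \frac{1}{21} + \left(6 + \left(-1 + 2\right)\right) \frac{1}{7}\right) - 520 = \left(\frac{1}{21} + \left(6 + 1\right) \frac{1}{7}\right) - 520 = \left(\frac{1}{21} + 7 \cdot \frac{1}{7}\right) - 520 = \left(\frac{1}{21} + 1\right) - 520 = \frac{22}{21} - 520 = - \frac{10898}{21}$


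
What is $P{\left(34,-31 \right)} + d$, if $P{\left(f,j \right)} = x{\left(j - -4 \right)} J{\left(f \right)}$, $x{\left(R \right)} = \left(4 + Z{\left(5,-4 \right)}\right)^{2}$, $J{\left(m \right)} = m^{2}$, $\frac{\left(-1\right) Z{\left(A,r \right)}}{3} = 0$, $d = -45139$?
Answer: $-26643$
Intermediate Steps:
$Z{\left(A,r \right)} = 0$ ($Z{\left(A,r \right)} = \left(-3\right) 0 = 0$)
$x{\left(R \right)} = 16$ ($x{\left(R \right)} = \left(4 + 0\right)^{2} = 4^{2} = 16$)
$P{\left(f,j \right)} = 16 f^{2}$
$P{\left(34,-31 \right)} + d = 16 \cdot 34^{2} - 45139 = 16 \cdot 1156 - 45139 = 18496 - 45139 = -26643$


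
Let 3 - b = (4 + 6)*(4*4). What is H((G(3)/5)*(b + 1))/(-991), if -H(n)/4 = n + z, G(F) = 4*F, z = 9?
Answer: -7308/4955 ≈ -1.4749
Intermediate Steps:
b = -157 (b = 3 - (4 + 6)*4*4 = 3 - 10*16 = 3 - 1*160 = 3 - 160 = -157)
H(n) = -36 - 4*n (H(n) = -4*(n + 9) = -4*(9 + n) = -36 - 4*n)
H((G(3)/5)*(b + 1))/(-991) = (-36 - 4*(4*3)/5*(-157 + 1))/(-991) = (-36 - 4*12*(1/5)*(-156))*(-1/991) = (-36 - 48*(-156)/5)*(-1/991) = (-36 - 4*(-1872/5))*(-1/991) = (-36 + 7488/5)*(-1/991) = (7308/5)*(-1/991) = -7308/4955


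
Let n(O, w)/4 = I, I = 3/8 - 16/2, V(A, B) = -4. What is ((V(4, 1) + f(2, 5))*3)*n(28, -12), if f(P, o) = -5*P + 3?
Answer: 2013/2 ≈ 1006.5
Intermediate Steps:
f(P, o) = 3 - 5*P
I = -61/8 (I = 3*(⅛) - 16*½ = 3/8 - 8 = -61/8 ≈ -7.6250)
n(O, w) = -61/2 (n(O, w) = 4*(-61/8) = -61/2)
((V(4, 1) + f(2, 5))*3)*n(28, -12) = ((-4 + (3 - 5*2))*3)*(-61/2) = ((-4 + (3 - 10))*3)*(-61/2) = ((-4 - 7)*3)*(-61/2) = -11*3*(-61/2) = -33*(-61/2) = 2013/2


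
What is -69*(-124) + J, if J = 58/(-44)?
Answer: 188203/22 ≈ 8554.7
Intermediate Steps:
J = -29/22 (J = 58*(-1/44) = -29/22 ≈ -1.3182)
-69*(-124) + J = -69*(-124) - 29/22 = 8556 - 29/22 = 188203/22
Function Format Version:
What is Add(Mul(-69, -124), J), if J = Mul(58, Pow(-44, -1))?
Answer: Rational(188203, 22) ≈ 8554.7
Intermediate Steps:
J = Rational(-29, 22) (J = Mul(58, Rational(-1, 44)) = Rational(-29, 22) ≈ -1.3182)
Add(Mul(-69, -124), J) = Add(Mul(-69, -124), Rational(-29, 22)) = Add(8556, Rational(-29, 22)) = Rational(188203, 22)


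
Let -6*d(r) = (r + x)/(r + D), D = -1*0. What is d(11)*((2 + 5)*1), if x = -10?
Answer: -7/66 ≈ -0.10606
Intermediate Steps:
D = 0
d(r) = -(-10 + r)/(6*r) (d(r) = -(r - 10)/(6*(r + 0)) = -(-10 + r)/(6*r))
d(11)*((2 + 5)*1) = ((⅙)*(10 - 1*11)/11)*((2 + 5)*1) = ((⅙)*(1/11)*(10 - 11))*(7*1) = ((⅙)*(1/11)*(-1))*7 = -1/66*7 = -7/66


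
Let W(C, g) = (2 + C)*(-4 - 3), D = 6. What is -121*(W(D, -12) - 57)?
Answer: 13673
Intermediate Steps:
W(C, g) = -14 - 7*C (W(C, g) = (2 + C)*(-7) = -14 - 7*C)
-121*(W(D, -12) - 57) = -121*((-14 - 7*6) - 57) = -121*((-14 - 42) - 57) = -121*(-56 - 57) = -121*(-113) = 13673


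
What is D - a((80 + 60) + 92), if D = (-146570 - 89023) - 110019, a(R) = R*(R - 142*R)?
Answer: 7243572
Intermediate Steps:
a(R) = -141*R² (a(R) = R*(-141*R) = -141*R²)
D = -345612 (D = -235593 - 110019 = -345612)
D - a((80 + 60) + 92) = -345612 - (-141)*((80 + 60) + 92)² = -345612 - (-141)*(140 + 92)² = -345612 - (-141)*232² = -345612 - (-141)*53824 = -345612 - 1*(-7589184) = -345612 + 7589184 = 7243572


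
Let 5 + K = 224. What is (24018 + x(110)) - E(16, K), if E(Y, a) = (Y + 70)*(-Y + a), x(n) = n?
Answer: 6670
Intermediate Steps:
K = 219 (K = -5 + 224 = 219)
E(Y, a) = (70 + Y)*(a - Y)
(24018 + x(110)) - E(16, K) = (24018 + 110) - (-1*16² - 70*16 + 70*219 + 16*219) = 24128 - (-1*256 - 1120 + 15330 + 3504) = 24128 - (-256 - 1120 + 15330 + 3504) = 24128 - 1*17458 = 24128 - 17458 = 6670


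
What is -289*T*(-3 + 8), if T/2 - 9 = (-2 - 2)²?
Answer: -72250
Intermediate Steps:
T = 50 (T = 18 + 2*(-2 - 2)² = 18 + 2*(-4)² = 18 + 2*16 = 18 + 32 = 50)
-289*T*(-3 + 8) = -14450*(-3 + 8) = -14450*5 = -289*250 = -72250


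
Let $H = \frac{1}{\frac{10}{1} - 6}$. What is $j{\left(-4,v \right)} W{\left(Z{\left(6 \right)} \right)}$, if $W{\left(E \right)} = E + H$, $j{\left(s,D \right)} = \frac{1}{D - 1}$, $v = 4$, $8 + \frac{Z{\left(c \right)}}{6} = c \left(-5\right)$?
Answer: $- \frac{911}{12} \approx -75.917$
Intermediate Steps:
$Z{\left(c \right)} = -48 - 30 c$ ($Z{\left(c \right)} = -48 + 6 c \left(-5\right) = -48 + 6 \left(- 5 c\right) = -48 - 30 c$)
$H = \frac{1}{4}$ ($H = \frac{1}{10 \cdot 1 - 6} = \frac{1}{10 - 6} = \frac{1}{4} \approx 0.25$)
$j{\left(s,D \right)} = \frac{1}{-1 + D}$
$W{\left(E \right)} = \frac{1}{4} + E$ ($W{\left(E \right)} = E + \frac{1}{4} = \frac{1}{4} + E$)
$j{\left(-4,v \right)} W{\left(Z{\left(6 \right)} \right)} = \frac{\frac{1}{4} - 228}{-1 + 4} = \frac{\frac{1}{4} - 228}{3} = \frac{1}{3} \left(- \frac{911}{4}\right) = - \frac{911}{12}$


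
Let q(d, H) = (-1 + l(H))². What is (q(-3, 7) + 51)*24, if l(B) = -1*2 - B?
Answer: 3624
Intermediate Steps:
l(B) = -2 - B
q(d, H) = (-3 - H)² (q(d, H) = (-1 + (-2 - H))² = (-3 - H)²)
(q(-3, 7) + 51)*24 = ((3 + 7)² + 51)*24 = (10² + 51)*24 = (100 + 51)*24 = 151*24 = 3624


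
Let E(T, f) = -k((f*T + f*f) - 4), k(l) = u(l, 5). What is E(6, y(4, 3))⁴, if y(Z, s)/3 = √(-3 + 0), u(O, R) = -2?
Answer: 16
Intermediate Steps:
y(Z, s) = 3*I*√3 (y(Z, s) = 3*√(-3 + 0) = 3*√(-3) = 3*(I*√3) = 3*I*√3)
k(l) = -2
E(T, f) = 2 (E(T, f) = -1*(-2) = 2)
E(6, y(4, 3))⁴ = 2⁴ = 16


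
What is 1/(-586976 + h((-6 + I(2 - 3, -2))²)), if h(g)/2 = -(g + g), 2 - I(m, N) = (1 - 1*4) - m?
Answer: -1/586992 ≈ -1.7036e-6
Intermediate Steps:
I(m, N) = 5 + m (I(m, N) = 2 - ((1 - 1*4) - m) = 2 - ((1 - 4) - m) = 2 - (-3 - m) = 2 + (3 + m) = 5 + m)
h(g) = -4*g (h(g) = 2*(-(g + g)) = 2*(-2*g) = -4*g)
1/(-586976 + h((-6 + I(2 - 3, -2))²)) = 1/(-586976 - 4*(-6 + (5 + (2 - 3)))²) = 1/(-586976 - 4*(-6 + (5 - 1))²) = 1/(-586976 - 4*(-6 + 4)²) = 1/(-586976 - 4*(-2)²) = 1/(-586976 - 4*4) = 1/(-586976 - 16) = 1/(-586992) = -1/586992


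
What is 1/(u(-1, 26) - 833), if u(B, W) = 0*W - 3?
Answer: -1/836 ≈ -0.0011962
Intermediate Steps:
u(B, W) = -3 (u(B, W) = 0 - 3 = -3)
1/(u(-1, 26) - 833) = 1/(-3 - 833) = 1/(-836) = -1/836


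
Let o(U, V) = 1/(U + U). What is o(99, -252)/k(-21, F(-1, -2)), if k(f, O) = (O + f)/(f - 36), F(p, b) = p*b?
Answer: 1/66 ≈ 0.015152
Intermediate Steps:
o(U, V) = 1/(2*U)
F(p, b) = b*p
k(f, O) = (O + f)/(-36 + f)
o(99, -252)/k(-21, F(-1, -2)) = ((1/2)/99)/(((-2*(-1) - 21)/(-36 - 21))) = ((1/2)*(1/99))/(((2 - 21)/(-57))) = 1/(198*((-1/57*(-19)))) = 1/(198*(1/3)) = (1/198)*3 = 1/66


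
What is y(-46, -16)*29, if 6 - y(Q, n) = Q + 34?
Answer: 522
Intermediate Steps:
y(Q, n) = -28 - Q (y(Q, n) = 6 - (Q + 34) = 6 - (34 + Q) = 6 + (-34 - Q) = -28 - Q)
y(-46, -16)*29 = (-28 - 1*(-46))*29 = (-28 + 46)*29 = 18*29 = 522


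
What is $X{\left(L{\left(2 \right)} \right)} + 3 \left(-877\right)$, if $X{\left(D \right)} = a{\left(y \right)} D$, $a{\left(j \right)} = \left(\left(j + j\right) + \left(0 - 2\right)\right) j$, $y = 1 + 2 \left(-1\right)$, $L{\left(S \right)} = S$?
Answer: $-2623$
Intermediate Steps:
$y = -1$ ($y = 1 - 2 = -1$)
$a{\left(j \right)} = j \left(-2 + 2 j\right)$ ($a{\left(j \right)} = \left(2 j + \left(0 - 2\right)\right) j = \left(2 j - 2\right) j = \left(-2 + 2 j\right) j = j \left(-2 + 2 j\right)$)
$X{\left(D \right)} = 4 D$ ($X{\left(D \right)} = 2 \left(-1\right) \left(-1 - 1\right) D = 2 \left(-1\right) \left(-2\right) D = 4 D$)
$X{\left(L{\left(2 \right)} \right)} + 3 \left(-877\right) = 4 \cdot 2 + 3 \left(-877\right) = 8 - 2631 = -2623$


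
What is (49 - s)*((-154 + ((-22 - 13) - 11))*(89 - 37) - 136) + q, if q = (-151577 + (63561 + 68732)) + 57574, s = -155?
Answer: -2111054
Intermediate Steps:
q = 38290 (q = (-151577 + 132293) + 57574 = -19284 + 57574 = 38290)
(49 - s)*((-154 + ((-22 - 13) - 11))*(89 - 37) - 136) + q = (49 - 1*(-155))*((-154 + ((-22 - 13) - 11))*(89 - 37) - 136) + 38290 = (49 + 155)*((-154 + (-35 - 11))*52 - 136) + 38290 = 204*((-154 - 46)*52 - 136) + 38290 = 204*(-200*52 - 136) + 38290 = 204*(-10400 - 136) + 38290 = 204*(-10536) + 38290 = -2149344 + 38290 = -2111054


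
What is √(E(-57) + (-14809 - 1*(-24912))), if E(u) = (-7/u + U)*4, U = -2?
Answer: √32800251/57 ≈ 100.48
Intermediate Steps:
E(u) = -8 - 28/u (E(u) = (-7/u - 2)*4 = (-2 - 7/u)*4 = -8 - 28/u)
√(E(-57) + (-14809 - 1*(-24912))) = √((-8 - 28/(-57)) + (-14809 - 1*(-24912))) = √((-8 - 28*(-1/57)) + (-14809 + 24912)) = √((-8 + 28/57) + 10103) = √(-428/57 + 10103) = √(575443/57) = √32800251/57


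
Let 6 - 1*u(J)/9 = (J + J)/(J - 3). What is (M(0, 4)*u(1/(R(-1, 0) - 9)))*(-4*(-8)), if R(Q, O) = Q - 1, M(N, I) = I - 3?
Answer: 29088/17 ≈ 1711.1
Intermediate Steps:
M(N, I) = -3 + I
R(Q, O) = -1 + Q
u(J) = 54 - 18*J/(-3 + J) (u(J) = 54 - 9*(J + J)/(J - 3) = 54 - 9*2*J/(-3 + J) = 54 - 18*J/(-3 + J))
(M(0, 4)*u(1/(R(-1, 0) - 9)))*(-4*(-8)) = ((-3 + 4)*(18*(-9 + 2/((-1 - 1) - 9))/(-3 + 1/((-1 - 1) - 9))))*(-4*(-8)) = (1*(18*(-9 + 2/(-2 - 9))/(-3 + 1/(-2 - 9))))*32 = (1*(18*(-9 + 2/(-11))/(-3 + 1/(-11))))*32 = (1*(18*(-9 + 2*(-1/11))/(-3 - 1/11)))*32 = (1*(18*(-9 - 2/11)/(-34/11)))*32 = (1*(18*(-11/34)*(-101/11)))*32 = (1*(909/17))*32 = (909/17)*32 = 29088/17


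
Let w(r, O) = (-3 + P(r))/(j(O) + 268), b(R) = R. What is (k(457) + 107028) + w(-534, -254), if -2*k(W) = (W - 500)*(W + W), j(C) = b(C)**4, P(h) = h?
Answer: 527277841585259/4162314524 ≈ 1.2668e+5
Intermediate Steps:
j(C) = C**4
k(W) = -W*(-500 + W) (k(W) = -(W - 500)*(W + W)/2 = -(-500 + W)*2*W/2 = -W*(-500 + W))
w(r, O) = (-3 + r)/(268 + O**4) (w(r, O) = (-3 + r)/(O**4 + 268) = (-3 + r)/(268 + O**4))
(k(457) + 107028) + w(-534, -254) = (457*(500 - 1*457) + 107028) + (-3 - 534)/(268 + (-254)**4) = (457*(500 - 457) + 107028) - 537/(268 + 4162314256) = (457*43 + 107028) - 537/4162314524 = (19651 + 107028) + (1/4162314524)*(-537) = 126679 - 537/4162314524 = 527277841585259/4162314524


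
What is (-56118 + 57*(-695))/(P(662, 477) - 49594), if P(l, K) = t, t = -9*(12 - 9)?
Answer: 8703/4511 ≈ 1.9293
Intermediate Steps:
t = -27 (t = -9*3 = -27)
P(l, K) = -27
(-56118 + 57*(-695))/(P(662, 477) - 49594) = (-56118 + 57*(-695))/(-27 - 49594) = (-56118 - 39615)/(-49621) = -95733*(-1/49621) = 8703/4511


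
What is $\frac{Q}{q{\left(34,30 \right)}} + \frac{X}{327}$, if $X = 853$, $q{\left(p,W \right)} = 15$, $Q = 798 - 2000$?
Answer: $- \frac{42251}{545} \approx -77.525$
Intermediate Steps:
$Q = -1202$
$\frac{Q}{q{\left(34,30 \right)}} + \frac{X}{327} = - \frac{1202}{15} + \frac{853}{327} = - \frac{42251}{545}$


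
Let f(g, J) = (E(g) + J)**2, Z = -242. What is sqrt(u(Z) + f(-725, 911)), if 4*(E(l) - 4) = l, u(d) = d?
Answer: sqrt(8610353)/4 ≈ 733.58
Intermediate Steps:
E(l) = 4 + l/4
f(g, J) = (4 + J + g/4)**2 (f(g, J) = ((4 + g/4) + J)**2 = (4 + J + g/4)**2)
sqrt(u(Z) + f(-725, 911)) = sqrt(-242 + (16 - 725 + 4*911)**2/16) = sqrt(-242 + (16 - 725 + 3644)**2/16) = sqrt(-242 + (1/16)*2935**2) = sqrt(-242 + (1/16)*8614225) = sqrt(-242 + 8614225/16) = sqrt(8610353/16) = sqrt(8610353)/4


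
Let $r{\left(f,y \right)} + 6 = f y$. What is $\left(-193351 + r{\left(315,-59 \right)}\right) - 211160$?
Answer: $-423102$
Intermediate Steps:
$r{\left(f,y \right)} = -6 + f y$
$\left(-193351 + r{\left(315,-59 \right)}\right) - 211160 = \left(-193351 + \left(-6 + 315 \left(-59\right)\right)\right) - 211160 = \left(-193351 - 18591\right) - 211160 = -211942 - 211160 = -423102$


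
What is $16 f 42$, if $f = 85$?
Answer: $57120$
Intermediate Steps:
$16 f 42 = 16 \cdot 85 \cdot 42 = 1360 \cdot 42 = 57120$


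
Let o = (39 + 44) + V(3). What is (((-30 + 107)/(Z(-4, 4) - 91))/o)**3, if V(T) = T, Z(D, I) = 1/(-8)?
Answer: -29218112/30802640818923 ≈ -9.4856e-7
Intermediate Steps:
Z(D, I) = -1/8
o = 86 (o = (39 + 44) + 3 = 83 + 3 = 86)
(((-30 + 107)/(Z(-4, 4) - 91))/o)**3 = (((-30 + 107)/(-1/8 - 91))/86)**3 = ((77/(-729/8))*(1/86))**3 = ((77*(-8/729))*(1/86))**3 = (-616/729*1/86)**3 = (-308/31347)**3 = -29218112/30802640818923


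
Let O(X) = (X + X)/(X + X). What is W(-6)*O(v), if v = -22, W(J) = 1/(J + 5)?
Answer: -1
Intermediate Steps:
W(J) = 1/(5 + J)
O(X) = 1 (O(X) = (2*X)/((2*X)) = (2*X)*(1/(2*X)) = 1)
W(-6)*O(v) = 1/(5 - 6) = 1/(-1) = -1*1 = -1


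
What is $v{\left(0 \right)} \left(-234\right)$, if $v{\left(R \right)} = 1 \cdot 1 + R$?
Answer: $-234$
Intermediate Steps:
$v{\left(R \right)} = 1 + R$
$v{\left(0 \right)} \left(-234\right) = \left(1 + 0\right) \left(-234\right) = 1 \left(-234\right) = -234$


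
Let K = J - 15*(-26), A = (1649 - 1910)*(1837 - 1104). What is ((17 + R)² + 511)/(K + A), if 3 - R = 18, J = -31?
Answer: -515/190954 ≈ -0.0026970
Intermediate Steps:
A = -191313 (A = -261*733 = -191313)
K = 359 (K = -31 - 15*(-26) = -31 + 390 = 359)
R = -15 (R = 3 - 1*18 = 3 - 18 = -15)
((17 + R)² + 511)/(K + A) = ((17 - 15)² + 511)/(359 - 191313) = (2² + 511)/(-190954) = (4 + 511)*(-1/190954) = 515*(-1/190954) = -515/190954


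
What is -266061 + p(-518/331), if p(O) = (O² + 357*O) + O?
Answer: -29211022861/109561 ≈ -2.6662e+5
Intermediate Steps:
p(O) = O² + 358*O
-266061 + p(-518/331) = -266061 + (-518/331)*(358 - 518/331) = -266061 + (-518*1/331)*(358 - 518*1/331) = -266061 - 518*(358 - 518/331)/331 = -266061 - 518/331*117980/331 = -266061 - 61113640/109561 = -29211022861/109561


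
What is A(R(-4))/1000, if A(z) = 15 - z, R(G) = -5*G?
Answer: -1/200 ≈ -0.0050000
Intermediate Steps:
A(R(-4))/1000 = (15 - (-5)*(-4))/1000 = (15 - 1*20)*(1/1000) = (15 - 20)*(1/1000) = -5*1/1000 = -1/200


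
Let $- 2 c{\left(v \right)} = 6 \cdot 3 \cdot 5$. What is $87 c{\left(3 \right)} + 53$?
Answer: $-3862$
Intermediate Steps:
$c{\left(v \right)} = -45$ ($c{\left(v \right)} = - \frac{6 \cdot 3 \cdot 5}{2} = - \frac{18 \cdot 5}{2} = \left(- \frac{1}{2}\right) 90 = -45$)
$87 c{\left(3 \right)} + 53 = 87 \left(-45\right) + 53 = -3915 + 53 = -3862$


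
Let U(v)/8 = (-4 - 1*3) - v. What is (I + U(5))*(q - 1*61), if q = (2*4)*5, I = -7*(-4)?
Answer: 1428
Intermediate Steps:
I = 28
U(v) = -56 - 8*v (U(v) = 8*((-4 - 1*3) - v) = 8*((-4 - 3) - v) = 8*(-7 - v) = -56 - 8*v)
q = 40 (q = 8*5 = 40)
(I + U(5))*(q - 1*61) = (28 + (-56 - 8*5))*(40 - 1*61) = (28 + (-56 - 40))*(40 - 61) = (28 - 96)*(-21) = -68*(-21) = 1428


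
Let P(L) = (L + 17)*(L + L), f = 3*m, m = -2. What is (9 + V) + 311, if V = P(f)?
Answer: 188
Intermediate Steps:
f = -6 (f = 3*(-2) = -6)
P(L) = 2*L*(17 + L) (P(L) = (17 + L)*(2*L) = 2*L*(17 + L))
V = -132 (V = 2*(-6)*(17 - 6) = 2*(-6)*11 = -132)
(9 + V) + 311 = (9 - 132) + 311 = -123 + 311 = 188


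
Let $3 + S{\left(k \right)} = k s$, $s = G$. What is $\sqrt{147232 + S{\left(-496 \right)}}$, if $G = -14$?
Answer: $\sqrt{154173} \approx 392.65$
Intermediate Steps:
$s = -14$
$S{\left(k \right)} = -3 - 14 k$ ($S{\left(k \right)} = -3 + k \left(-14\right) = -3 - 14 k$)
$\sqrt{147232 + S{\left(-496 \right)}} = \sqrt{147232 - -6941} = \sqrt{147232 + \left(-3 + 6944\right)} = \sqrt{147232 + 6941} = \sqrt{154173}$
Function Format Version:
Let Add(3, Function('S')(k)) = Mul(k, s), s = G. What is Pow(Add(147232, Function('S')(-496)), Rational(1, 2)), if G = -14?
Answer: Pow(154173, Rational(1, 2)) ≈ 392.65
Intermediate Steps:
s = -14
Function('S')(k) = Add(-3, Mul(-14, k)) (Function('S')(k) = Add(-3, Mul(k, -14)) = Add(-3, Mul(-14, k)))
Pow(Add(147232, Function('S')(-496)), Rational(1, 2)) = Pow(Add(147232, Add(-3, Mul(-14, -496))), Rational(1, 2)) = Pow(Add(147232, Add(-3, 6944)), Rational(1, 2)) = Pow(Add(147232, 6941), Rational(1, 2)) = Pow(154173, Rational(1, 2))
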